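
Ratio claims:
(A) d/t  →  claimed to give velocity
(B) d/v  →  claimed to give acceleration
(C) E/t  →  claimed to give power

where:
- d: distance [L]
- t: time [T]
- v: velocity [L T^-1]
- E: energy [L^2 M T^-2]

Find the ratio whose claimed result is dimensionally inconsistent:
(B) d/v does not give acceleration

(A) d/t: [L T^-1] = velocity [L T^-1] ✓
(B) d/v: [T] ≠ acceleration [L T^-2] ✗
(C) E/t: [L^2 M T^-3] = power [L^2 M T^-3] ✓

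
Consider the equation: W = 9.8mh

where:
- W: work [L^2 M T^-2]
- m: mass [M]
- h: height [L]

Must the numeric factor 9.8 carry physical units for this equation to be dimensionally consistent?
Yes

W has dimensions [L^2 M T^-2], while mh alone has dimensions [L M]. For the equation to balance, the factor 9.8 must carry dimensions [L T^-2] — it is a dimensional constant (a numerical value of a physical quantity with its units suppressed), not a pure number.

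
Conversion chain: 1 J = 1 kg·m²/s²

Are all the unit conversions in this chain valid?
The chain is correct (no errors).

Correct: Joule is defined as kg·m²/s²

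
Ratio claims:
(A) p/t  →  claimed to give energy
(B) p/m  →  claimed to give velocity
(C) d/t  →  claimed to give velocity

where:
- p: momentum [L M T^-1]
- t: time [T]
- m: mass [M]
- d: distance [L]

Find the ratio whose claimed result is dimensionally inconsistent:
(A) p/t does not give energy

(A) p/t: [L M T^-2] ≠ energy [L^2 M T^-2] ✗
(B) p/m: [L T^-1] = velocity [L T^-1] ✓
(C) d/t: [L T^-1] = velocity [L T^-1] ✓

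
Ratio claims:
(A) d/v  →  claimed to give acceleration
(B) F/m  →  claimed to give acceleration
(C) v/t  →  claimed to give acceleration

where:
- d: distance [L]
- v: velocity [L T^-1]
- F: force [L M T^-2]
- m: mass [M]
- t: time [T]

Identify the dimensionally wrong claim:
(A) d/v does not give acceleration

(A) d/v: [T] ≠ acceleration [L T^-2] ✗
(B) F/m: [L T^-2] = acceleration [L T^-2] ✓
(C) v/t: [L T^-2] = acceleration [L T^-2] ✓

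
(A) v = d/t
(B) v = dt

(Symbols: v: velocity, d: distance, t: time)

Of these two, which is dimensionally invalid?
(B)

(A) v = d/t: LHS [L T^-1], RHS [L T^-1] ✓
(B) v = dt: LHS [L T^-1], RHS [L T] ✗

Expression (B) v = dt is dimensionally incorrect.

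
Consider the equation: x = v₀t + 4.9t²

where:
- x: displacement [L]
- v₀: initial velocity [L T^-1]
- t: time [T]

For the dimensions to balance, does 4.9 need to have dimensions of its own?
Yes

x has dimensions [L], while t² alone has dimensions [T^2]. For the equation to balance, the factor 4.9 must carry dimensions [L T^-2] — it is a dimensional constant (a numerical value of a physical quantity with its units suppressed), not a pure number.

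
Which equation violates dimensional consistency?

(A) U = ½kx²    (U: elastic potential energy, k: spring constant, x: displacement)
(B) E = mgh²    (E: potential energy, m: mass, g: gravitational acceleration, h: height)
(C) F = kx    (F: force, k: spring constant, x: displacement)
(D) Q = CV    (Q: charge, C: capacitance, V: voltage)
(B) E = mgh²

The equation (B) E = mgh² is dimensionally incorrect.

LHS (E): [L^2 M T^-2]
RHS (mgh²): [L^3 M T^-2] ✗

The dimensions do not match. The other three equations balance.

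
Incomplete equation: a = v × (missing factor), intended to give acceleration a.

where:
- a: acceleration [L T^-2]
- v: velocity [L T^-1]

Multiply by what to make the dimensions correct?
1/t (inverse time), dimensions [T^-1]

a has dimensions [L T^-2] and v has dimensions [L T^-1].
The missing factor must have dimensions [L T^-2] / [L T^-1] = [T^-1], i.e. inverse time (1/t).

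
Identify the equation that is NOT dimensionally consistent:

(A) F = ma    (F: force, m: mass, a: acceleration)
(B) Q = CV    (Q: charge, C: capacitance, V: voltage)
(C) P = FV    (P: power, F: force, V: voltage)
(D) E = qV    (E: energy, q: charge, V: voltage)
(C) P = FV

The equation (C) P = FV is dimensionally incorrect.

LHS (P): [L^2 M T^-3]
RHS (FV): [I^-1 L^3 M^2 T^-5] ✗

The dimensions do not match. The other three equations balance.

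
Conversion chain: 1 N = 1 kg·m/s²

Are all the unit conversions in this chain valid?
The chain is correct (no errors).

Correct: Newton is defined as kg·m/s²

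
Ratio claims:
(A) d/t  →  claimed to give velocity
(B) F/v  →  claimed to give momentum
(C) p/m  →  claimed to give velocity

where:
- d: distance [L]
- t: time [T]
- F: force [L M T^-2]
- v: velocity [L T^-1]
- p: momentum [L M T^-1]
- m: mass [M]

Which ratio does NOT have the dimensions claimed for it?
(B) F/v does not give momentum

(A) d/t: [L T^-1] = velocity [L T^-1] ✓
(B) F/v: [M T^-1] ≠ momentum [L M T^-1] ✗
(C) p/m: [L T^-1] = velocity [L T^-1] ✓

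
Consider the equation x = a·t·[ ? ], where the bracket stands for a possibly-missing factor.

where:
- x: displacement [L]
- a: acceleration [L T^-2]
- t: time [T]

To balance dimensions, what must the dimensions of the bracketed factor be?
[T] — time (e.g. t)

x has dimensions [L]; a·t has dimensions [L T^-1].
The bracketed factor must supply [L] / [L T^-1] = [T].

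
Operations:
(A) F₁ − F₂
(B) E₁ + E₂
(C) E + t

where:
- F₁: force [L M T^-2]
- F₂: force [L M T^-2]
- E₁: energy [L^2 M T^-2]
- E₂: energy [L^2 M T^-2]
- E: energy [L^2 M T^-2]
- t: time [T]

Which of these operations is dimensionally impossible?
(C) E + t

(A) F₁ − F₂: F₁ [L M T^-2] and F₂ [L M T^-2] — same dimensions ✓
(B) E₁ + E₂: E₁ [L^2 M T^-2] and E₂ [L^2 M T^-2] — same dimensions ✓
(C) E + t: E [L^2 M T^-2] and t [T] — different dimensions cannot be added/subtracted ✗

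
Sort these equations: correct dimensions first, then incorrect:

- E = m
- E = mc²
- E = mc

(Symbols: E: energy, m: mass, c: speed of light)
Dimensionally correct: E = mc²
Dimensionally incorrect: E = m, E = mc
Ordered (correct first, then incorrect): E = mc², E = m, E = mc

- E = m: LHS [L^2 M T^-2], RHS [M] → incorrect ✗
- E = mc²: LHS [L^2 M T^-2], RHS [L^2 M T^-2] → correct ✓
- E = mc: LHS [L^2 M T^-2], RHS [L M T^-1] → incorrect ✗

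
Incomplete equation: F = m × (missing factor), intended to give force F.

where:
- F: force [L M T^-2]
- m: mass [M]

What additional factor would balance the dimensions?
a (acceleration), dimensions [L T^-2]

F has dimensions [L M T^-2] and m has dimensions [M].
The missing factor must have dimensions [L M T^-2] / [M] = [L T^-2], i.e. acceleration (a).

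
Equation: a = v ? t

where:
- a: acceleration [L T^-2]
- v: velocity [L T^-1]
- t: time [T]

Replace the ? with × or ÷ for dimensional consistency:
division (÷): a = v ÷ t

a [L T^-2]; v [L T^-1]; t [T].
v × t → [L] ✗
v ÷ t → [L T^-2] ✓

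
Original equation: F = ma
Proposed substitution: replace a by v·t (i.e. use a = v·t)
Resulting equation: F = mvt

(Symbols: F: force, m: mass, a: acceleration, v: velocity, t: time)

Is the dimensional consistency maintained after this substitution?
No

[a] = [L T^-2] and [v·t] = [L]. These differ, so the substitution replaces a quantity by one of different dimensions and the result F = mvt has LHS [L M T^-2] vs RHS [L M] — inconsistent.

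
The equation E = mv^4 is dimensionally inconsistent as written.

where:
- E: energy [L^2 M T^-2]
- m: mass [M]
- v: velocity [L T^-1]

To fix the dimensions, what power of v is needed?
The exponent of v should be 2: E = mv^2

The LHS E has dimensions [L^2 M T^-2]; v has dimensions [L T^-1].
As written, the RHS mv^4 (exponent 4 on v) has dimensions [L^4 M T^-4], which does not match.
With exponent 2, the RHS mv^2 has dimensions [L^2 M T^-2], matching the LHS.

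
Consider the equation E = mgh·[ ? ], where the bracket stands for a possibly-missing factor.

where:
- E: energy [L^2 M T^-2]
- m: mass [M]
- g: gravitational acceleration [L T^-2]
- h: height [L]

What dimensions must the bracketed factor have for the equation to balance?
Nothing is missing — the bracketed factor must be dimensionless.

E has dimensions [L^2 M T^-2] and mgh already has dimensions [L^2 M T^-2], so E = mgh is dimensionally complete.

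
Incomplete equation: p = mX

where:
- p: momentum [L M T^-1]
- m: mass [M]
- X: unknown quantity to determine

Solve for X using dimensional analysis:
X = v (velocity), dimensions [L T^-1]

p has dimensions [L M T^-1]; the rest of the RHS (m) has dimensions [M].
So X must have dimensions [L T^-1] — X = v (velocity).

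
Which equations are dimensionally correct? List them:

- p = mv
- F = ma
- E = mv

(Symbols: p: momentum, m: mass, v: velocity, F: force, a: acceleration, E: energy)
Dimensionally correct: p = mv, F = ma
Dimensionally incorrect: E = mv
Ordered (correct first, then incorrect): p = mv, F = ma, E = mv

- p = mv: LHS [L M T^-1], RHS [L M T^-1] → correct ✓
- F = ma: LHS [L M T^-2], RHS [L M T^-2] → correct ✓
- E = mv: LHS [L^2 M T^-2], RHS [L M T^-1] → incorrect ✗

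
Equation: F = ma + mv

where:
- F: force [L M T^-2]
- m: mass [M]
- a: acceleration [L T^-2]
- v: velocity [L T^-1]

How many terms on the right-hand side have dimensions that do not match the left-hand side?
1

LHS F: [L M T^-2]
- ma: [L M T^-2] ✓
- mv: [L M T^-1] ✗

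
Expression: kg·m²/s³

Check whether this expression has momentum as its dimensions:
No

The expression kg·m²/s³ has dimensions [L^2 M T^-3], but momentum has dimensions [L M T^-1].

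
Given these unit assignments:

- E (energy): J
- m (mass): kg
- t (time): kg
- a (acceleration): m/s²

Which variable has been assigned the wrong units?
t

The variable t (time) should have units s, not kg.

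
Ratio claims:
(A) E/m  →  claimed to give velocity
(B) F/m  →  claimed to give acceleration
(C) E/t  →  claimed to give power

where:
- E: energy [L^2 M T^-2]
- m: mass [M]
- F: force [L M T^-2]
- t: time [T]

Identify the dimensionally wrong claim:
(A) E/m does not give velocity

(A) E/m: [L^2 T^-2] ≠ velocity [L T^-1] ✗
(B) F/m: [L T^-2] = acceleration [L T^-2] ✓
(C) E/t: [L^2 M T^-3] = power [L^2 M T^-3] ✓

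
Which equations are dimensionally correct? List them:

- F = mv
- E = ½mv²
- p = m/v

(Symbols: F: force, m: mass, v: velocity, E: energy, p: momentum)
Dimensionally correct: E = ½mv²
Dimensionally incorrect: F = mv, p = m/v
Ordered (correct first, then incorrect): E = ½mv², F = mv, p = m/v

- F = mv: LHS [L M T^-2], RHS [L M T^-1] → incorrect ✗
- E = ½mv²: LHS [L^2 M T^-2], RHS [L^2 M T^-2] → correct ✓
- p = m/v: LHS [L M T^-1], RHS [L^-1 M T] → incorrect ✗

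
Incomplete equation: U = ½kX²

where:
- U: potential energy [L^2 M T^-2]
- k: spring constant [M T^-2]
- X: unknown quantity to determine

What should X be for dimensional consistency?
X = x (displacement), dimensions [L]

U has dimensions [L^2 M T^-2]; the rest of the RHS (½k) has dimensions [M T^-2].
So X² must have dimensions [L^2], i.e. X has dimensions [L] — X = x (displacement).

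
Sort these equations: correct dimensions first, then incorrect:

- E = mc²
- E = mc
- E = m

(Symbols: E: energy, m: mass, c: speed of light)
Dimensionally correct: E = mc²
Dimensionally incorrect: E = mc, E = m
Ordered (correct first, then incorrect): E = mc², E = mc, E = m

- E = mc²: LHS [L^2 M T^-2], RHS [L^2 M T^-2] → correct ✓
- E = mc: LHS [L^2 M T^-2], RHS [L M T^-1] → incorrect ✗
- E = m: LHS [L^2 M T^-2], RHS [M] → incorrect ✗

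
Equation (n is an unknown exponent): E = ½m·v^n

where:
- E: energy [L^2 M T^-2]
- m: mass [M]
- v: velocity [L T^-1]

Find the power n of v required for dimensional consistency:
n = 2

E has dimensions [L^2 M T^-2]; v has dimensions [L T^-1].
The rest of the RHS has dimensions [M], so v^n must supply [L^2 T^-2].
With n = 2: ½m·v^2 has dimensions [L^2 M T^-2], matching the LHS ✓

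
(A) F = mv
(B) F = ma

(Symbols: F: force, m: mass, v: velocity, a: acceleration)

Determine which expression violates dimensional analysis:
(A)

(A) F = mv: LHS [L M T^-2], RHS [L M T^-1] ✗
(B) F = ma: LHS [L M T^-2], RHS [L M T^-2] ✓

Expression (A) F = mv is dimensionally incorrect.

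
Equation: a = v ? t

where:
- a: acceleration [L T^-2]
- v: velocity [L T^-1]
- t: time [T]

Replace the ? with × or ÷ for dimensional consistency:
division (÷): a = v ÷ t

a [L T^-2]; v [L T^-1]; t [T].
v × t → [L] ✗
v ÷ t → [L T^-2] ✓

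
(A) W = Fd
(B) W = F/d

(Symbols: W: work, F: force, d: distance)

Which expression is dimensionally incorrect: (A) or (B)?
(B)

(A) W = Fd: LHS [L^2 M T^-2], RHS [L^2 M T^-2] ✓
(B) W = F/d: LHS [L^2 M T^-2], RHS [M T^-2] ✗

Expression (B) W = F/d is dimensionally incorrect.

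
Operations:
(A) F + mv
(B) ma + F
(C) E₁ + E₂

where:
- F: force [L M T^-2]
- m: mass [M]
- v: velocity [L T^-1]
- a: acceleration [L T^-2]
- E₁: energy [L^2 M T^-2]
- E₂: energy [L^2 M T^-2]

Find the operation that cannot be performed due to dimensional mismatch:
(A) F + mv

(A) F + mv: F [L M T^-2] and mv [L M T^-1] — different dimensions cannot be added/subtracted ✗
(B) ma + F: ma [L M T^-2] and F [L M T^-2] — same dimensions ✓
(C) E₁ + E₂: E₁ [L^2 M T^-2] and E₂ [L^2 M T^-2] — same dimensions ✓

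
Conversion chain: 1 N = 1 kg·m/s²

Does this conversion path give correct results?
The chain is correct (no errors).

Correct: Newton is defined as kg·m/s²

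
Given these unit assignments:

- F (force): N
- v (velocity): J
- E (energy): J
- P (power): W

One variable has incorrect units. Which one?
v

The variable v (velocity) should have units m/s, not J.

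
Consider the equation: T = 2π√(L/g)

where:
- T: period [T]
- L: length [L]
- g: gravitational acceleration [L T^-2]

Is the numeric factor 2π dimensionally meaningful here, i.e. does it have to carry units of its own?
No

T has dimensions [T] and √(L/g) already has dimensions [T], so the equation balances without 2π contributing any dimensions. 2π is a pure (dimensionless) number; changing or removing it would not affect dimensional consistency.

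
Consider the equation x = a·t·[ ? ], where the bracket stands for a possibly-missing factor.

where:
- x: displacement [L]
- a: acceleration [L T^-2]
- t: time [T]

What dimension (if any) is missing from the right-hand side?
[T] — time (e.g. t)

x has dimensions [L]; a·t has dimensions [L T^-1].
The bracketed factor must supply [L] / [L T^-1] = [T].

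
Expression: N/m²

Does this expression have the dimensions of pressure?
Yes

The expression N/m² has dimensions [L^-1 M T^-2], which is exactly pressure [L^-1 M T^-2].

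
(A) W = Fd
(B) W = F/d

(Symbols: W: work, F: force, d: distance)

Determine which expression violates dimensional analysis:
(B)

(A) W = Fd: LHS [L^2 M T^-2], RHS [L^2 M T^-2] ✓
(B) W = F/d: LHS [L^2 M T^-2], RHS [M T^-2] ✗

Expression (B) W = F/d is dimensionally incorrect.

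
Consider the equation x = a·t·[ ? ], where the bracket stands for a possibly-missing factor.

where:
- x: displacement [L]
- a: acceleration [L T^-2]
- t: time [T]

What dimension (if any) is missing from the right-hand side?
[T] — time (e.g. t)

x has dimensions [L]; a·t has dimensions [L T^-1].
The bracketed factor must supply [L] / [L T^-1] = [T].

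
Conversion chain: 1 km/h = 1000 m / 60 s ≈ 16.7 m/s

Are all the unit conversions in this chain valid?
The chain is incorrect (it contains an error).

Incorrect: 1 h = 3600 s, not 60 s (1 km/h ≈ 0.278 m/s)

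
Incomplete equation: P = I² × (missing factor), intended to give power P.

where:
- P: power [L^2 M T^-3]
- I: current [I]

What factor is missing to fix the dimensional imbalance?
R (resistance), dimensions [I^-2 L^2 M T^-3]

P has dimensions [L^2 M T^-3] and I² has dimensions [I^2].
The missing factor must have dimensions [L^2 M T^-3] / [I^2] = [I^-2 L^2 M T^-3], i.e. resistance (R).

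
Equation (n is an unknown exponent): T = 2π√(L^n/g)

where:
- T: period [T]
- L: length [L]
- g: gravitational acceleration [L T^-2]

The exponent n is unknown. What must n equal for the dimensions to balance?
n = 1

T has dimensions [T]; L has dimensions [L].
With n = 1: 2π√(L^1/g) has dimensions [T], matching the LHS ✓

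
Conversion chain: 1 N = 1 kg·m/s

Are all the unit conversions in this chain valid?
The chain is incorrect (it contains an error).

Incorrect: Newton is kg·m/s², not kg·m/s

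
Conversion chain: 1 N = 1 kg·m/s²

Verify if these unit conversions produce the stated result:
The chain is correct (no errors).

Correct: Newton is defined as kg·m/s²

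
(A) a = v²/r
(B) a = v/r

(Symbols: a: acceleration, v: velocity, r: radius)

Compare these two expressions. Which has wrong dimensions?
(B)

(A) a = v²/r: LHS [L T^-2], RHS [L T^-2] ✓
(B) a = v/r: LHS [L T^-2], RHS [T^-1] ✗

Expression (B) a = v/r is dimensionally incorrect.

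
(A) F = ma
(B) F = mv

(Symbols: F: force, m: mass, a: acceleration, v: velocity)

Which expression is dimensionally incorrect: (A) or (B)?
(B)

(A) F = ma: LHS [L M T^-2], RHS [L M T^-2] ✓
(B) F = mv: LHS [L M T^-2], RHS [L M T^-1] ✗

Expression (B) F = mv is dimensionally incorrect.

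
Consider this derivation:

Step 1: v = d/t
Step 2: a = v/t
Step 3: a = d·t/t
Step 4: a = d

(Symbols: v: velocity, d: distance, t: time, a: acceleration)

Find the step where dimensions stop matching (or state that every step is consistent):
Step 3

Step 1: v = d/t → LHS [L T^-1], RHS [L T^-1] ✓
Step 2: a = v/t → LHS [L T^-2], RHS [L T^-2] ✓
Step 3: a = d·t/t → LHS [L T^-2], RHS [L] ✗

The first dimensional inconsistency appears in step 3: a = d·t/t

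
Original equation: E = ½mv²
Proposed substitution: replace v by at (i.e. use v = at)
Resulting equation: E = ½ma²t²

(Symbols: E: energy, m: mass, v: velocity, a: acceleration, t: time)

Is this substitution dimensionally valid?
Yes

[v] = [L T^-1] and [at] = [L T^-1]. These match, so the substitution replaces a quantity by one of the same dimensions and the result E = ½ma²t² has LHS [L^2 M T^-2] vs RHS [L^2 M T^-2] — still consistent.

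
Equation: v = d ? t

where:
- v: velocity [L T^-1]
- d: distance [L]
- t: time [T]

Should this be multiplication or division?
division (÷): v = d ÷ t

v [L T^-1]; d [L]; t [T].
d × t → [L T] ✗
d ÷ t → [L T^-1] ✓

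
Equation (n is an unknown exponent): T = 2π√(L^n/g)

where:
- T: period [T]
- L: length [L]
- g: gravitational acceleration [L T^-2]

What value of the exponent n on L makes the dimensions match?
n = 1

T has dimensions [T]; L has dimensions [L].
With n = 1: 2π√(L^1/g) has dimensions [T], matching the LHS ✓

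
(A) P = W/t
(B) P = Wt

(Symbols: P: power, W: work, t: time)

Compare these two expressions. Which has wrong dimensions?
(B)

(A) P = W/t: LHS [L^2 M T^-3], RHS [L^2 M T^-3] ✓
(B) P = Wt: LHS [L^2 M T^-3], RHS [L^2 M T^-1] ✗

Expression (B) P = Wt is dimensionally incorrect.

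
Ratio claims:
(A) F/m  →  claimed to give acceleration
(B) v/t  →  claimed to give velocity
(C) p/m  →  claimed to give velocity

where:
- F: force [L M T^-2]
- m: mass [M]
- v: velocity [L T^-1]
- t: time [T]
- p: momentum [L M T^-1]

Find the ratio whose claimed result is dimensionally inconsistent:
(B) v/t does not give velocity

(A) F/m: [L T^-2] = acceleration [L T^-2] ✓
(B) v/t: [L T^-2] ≠ velocity [L T^-1] ✗
(C) p/m: [L T^-1] = velocity [L T^-1] ✓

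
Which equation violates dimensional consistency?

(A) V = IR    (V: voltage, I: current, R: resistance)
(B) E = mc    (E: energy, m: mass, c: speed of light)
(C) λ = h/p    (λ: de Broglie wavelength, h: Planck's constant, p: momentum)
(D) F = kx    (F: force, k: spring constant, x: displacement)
(B) E = mc

The equation (B) E = mc is dimensionally incorrect.

LHS (E): [L^2 M T^-2]
RHS (mc): [L M T^-1] ✗

The dimensions do not match. The other three equations balance.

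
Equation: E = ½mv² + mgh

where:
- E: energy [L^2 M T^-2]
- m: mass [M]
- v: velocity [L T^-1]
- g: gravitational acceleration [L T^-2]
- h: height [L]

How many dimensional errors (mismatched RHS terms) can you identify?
0

LHS E: [L^2 M T^-2]
- ½mv²: [L^2 M T^-2] ✓
- mgh: [L^2 M T^-2] ✓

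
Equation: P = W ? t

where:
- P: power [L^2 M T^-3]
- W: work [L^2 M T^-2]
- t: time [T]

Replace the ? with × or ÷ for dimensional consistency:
division (÷): P = W ÷ t

P [L^2 M T^-3]; W [L^2 M T^-2]; t [T].
W × t → [L^2 M T^-1] ✗
W ÷ t → [L^2 M T^-3] ✓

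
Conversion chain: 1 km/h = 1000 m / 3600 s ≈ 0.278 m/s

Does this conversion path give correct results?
The chain is correct (no errors).

Correct: 1 km = 1000 m, 1 h = 3600 s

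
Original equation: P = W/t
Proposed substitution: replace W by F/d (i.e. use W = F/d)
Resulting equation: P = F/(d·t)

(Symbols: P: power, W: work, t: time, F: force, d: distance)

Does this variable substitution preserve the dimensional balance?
No

[W] = [L^2 M T^-2] and [F/d] = [M T^-2]. These differ, so the substitution replaces a quantity by one of different dimensions and the result P = F/(d·t) has LHS [L^2 M T^-3] vs RHS [M T^-3] — inconsistent.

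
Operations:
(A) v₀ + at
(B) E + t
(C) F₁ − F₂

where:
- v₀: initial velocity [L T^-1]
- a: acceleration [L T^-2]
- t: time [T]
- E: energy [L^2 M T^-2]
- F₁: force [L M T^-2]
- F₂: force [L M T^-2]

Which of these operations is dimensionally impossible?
(B) E + t

(A) v₀ + at: v₀ [L T^-1] and at [L T^-1] — same dimensions ✓
(B) E + t: E [L^2 M T^-2] and t [T] — different dimensions cannot be added/subtracted ✗
(C) F₁ − F₂: F₁ [L M T^-2] and F₂ [L M T^-2] — same dimensions ✓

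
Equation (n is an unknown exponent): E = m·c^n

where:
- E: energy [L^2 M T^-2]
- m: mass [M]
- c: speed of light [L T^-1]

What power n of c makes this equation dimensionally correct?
n = 2

E has dimensions [L^2 M T^-2]; c has dimensions [L T^-1].
The rest of the RHS has dimensions [M], so c^n must supply [L^2 T^-2].
With n = 2: m·c^2 has dimensions [L^2 M T^-2], matching the LHS ✓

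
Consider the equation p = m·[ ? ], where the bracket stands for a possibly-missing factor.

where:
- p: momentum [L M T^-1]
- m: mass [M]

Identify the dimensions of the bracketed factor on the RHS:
[L T^-1] — velocity (e.g. v)

p has dimensions [L M T^-1]; m has dimensions [M].
The bracketed factor must supply [L M T^-1] / [M] = [L T^-1].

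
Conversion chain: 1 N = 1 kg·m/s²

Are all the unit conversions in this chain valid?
The chain is correct (no errors).

Correct: Newton is defined as kg·m/s²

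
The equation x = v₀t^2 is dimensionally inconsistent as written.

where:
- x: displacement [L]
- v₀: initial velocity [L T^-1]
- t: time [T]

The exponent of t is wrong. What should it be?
The exponent of t should be 1: x = v₀t

The LHS x has dimensions [L]; t has dimensions [T].
As written, the RHS v₀t^2 (exponent 2 on t) has dimensions [L T], which does not match.
With exponent 1, the RHS v₀t has dimensions [L], matching the LHS.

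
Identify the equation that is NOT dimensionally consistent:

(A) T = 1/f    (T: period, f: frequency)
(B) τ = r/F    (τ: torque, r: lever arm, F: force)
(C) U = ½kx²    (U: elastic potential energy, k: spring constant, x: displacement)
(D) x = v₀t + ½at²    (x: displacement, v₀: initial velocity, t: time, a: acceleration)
(B) τ = r/F

The equation (B) τ = r/F is dimensionally incorrect.

LHS (τ): [L^2 M T^-2]
RHS (r/F): [M^-1 T^2] ✗

The dimensions do not match. The other three equations balance.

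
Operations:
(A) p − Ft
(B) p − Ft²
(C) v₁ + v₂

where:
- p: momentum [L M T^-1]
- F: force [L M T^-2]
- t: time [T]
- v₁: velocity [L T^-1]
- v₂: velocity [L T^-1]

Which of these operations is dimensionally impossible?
(B) p − Ft²

(A) p − Ft: p [L M T^-1] and Ft [L M T^-1] — same dimensions ✓
(B) p − Ft²: p [L M T^-1] and Ft² [L M] — different dimensions cannot be added/subtracted ✗
(C) v₁ + v₂: v₁ [L T^-1] and v₂ [L T^-1] — same dimensions ✓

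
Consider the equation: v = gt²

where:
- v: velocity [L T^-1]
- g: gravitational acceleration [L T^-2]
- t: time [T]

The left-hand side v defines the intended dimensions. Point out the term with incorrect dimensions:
The right-hand side term gt²

v has dimensions [L T^-1], but gt² has dimensions [L], so the term gt² is dimensionally wrong for v.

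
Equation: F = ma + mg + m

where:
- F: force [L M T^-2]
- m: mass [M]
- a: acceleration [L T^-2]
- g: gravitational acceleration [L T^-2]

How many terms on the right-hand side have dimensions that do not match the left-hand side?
1

LHS F: [L M T^-2]
- ma: [L M T^-2] ✓
- mg: [L M T^-2] ✓
- m: [M] ✗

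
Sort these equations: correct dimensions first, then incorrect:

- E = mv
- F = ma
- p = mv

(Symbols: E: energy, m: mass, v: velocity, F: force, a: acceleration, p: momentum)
Dimensionally correct: F = ma, p = mv
Dimensionally incorrect: E = mv
Ordered (correct first, then incorrect): F = ma, p = mv, E = mv

- E = mv: LHS [L^2 M T^-2], RHS [L M T^-1] → incorrect ✗
- F = ma: LHS [L M T^-2], RHS [L M T^-2] → correct ✓
- p = mv: LHS [L M T^-1], RHS [L M T^-1] → correct ✓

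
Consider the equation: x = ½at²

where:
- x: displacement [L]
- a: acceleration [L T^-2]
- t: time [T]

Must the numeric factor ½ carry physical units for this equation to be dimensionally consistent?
No

x has dimensions [L] and at² already has dimensions [L], so the equation balances without ½ contributing any dimensions. ½ is a pure (dimensionless) number; changing or removing it would not affect dimensional consistency.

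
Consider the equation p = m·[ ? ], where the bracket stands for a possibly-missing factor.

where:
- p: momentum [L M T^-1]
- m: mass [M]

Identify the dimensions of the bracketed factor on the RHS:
[L T^-1] — velocity (e.g. v)

p has dimensions [L M T^-1]; m has dimensions [M].
The bracketed factor must supply [L M T^-1] / [M] = [L T^-1].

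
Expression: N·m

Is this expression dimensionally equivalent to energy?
Yes

The expression N·m has dimensions [L^2 M T^-2], which is exactly energy [L^2 M T^-2].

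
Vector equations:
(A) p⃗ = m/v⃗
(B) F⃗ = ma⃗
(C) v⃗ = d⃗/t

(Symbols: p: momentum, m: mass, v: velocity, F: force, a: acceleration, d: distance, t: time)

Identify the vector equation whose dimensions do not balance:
(A) p⃗ = m/v⃗

(A) p⃗ = m/v⃗: LHS [L M T^-1], RHS [L^-1 M T] ✗ — momentum is mass times velocity; should be mv⃗ (and division by a vector is undefined)
(B) F⃗ = ma⃗: LHS [L M T^-2], RHS [L M T^-2] ✓ — Force and acceleration are vectors, mass is a scalar
(C) v⃗ = d⃗/t: LHS [L T^-1], RHS [L T^-1] ✓ — displacement (vector) divided by time (scalar)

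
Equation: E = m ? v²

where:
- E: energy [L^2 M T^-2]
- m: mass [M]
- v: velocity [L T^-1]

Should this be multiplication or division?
multiplication (×): E = m × v²

E [L^2 M T^-2]; m [M]; v² [L^2 T^-2].
m × v² → [L^2 M T^-2] ✓
m ÷ v² → [L^-2 M T^2] ✗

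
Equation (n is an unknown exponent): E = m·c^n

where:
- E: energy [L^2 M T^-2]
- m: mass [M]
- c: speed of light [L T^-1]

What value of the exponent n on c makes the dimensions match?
n = 2

E has dimensions [L^2 M T^-2]; c has dimensions [L T^-1].
The rest of the RHS has dimensions [M], so c^n must supply [L^2 T^-2].
With n = 2: m·c^2 has dimensions [L^2 M T^-2], matching the LHS ✓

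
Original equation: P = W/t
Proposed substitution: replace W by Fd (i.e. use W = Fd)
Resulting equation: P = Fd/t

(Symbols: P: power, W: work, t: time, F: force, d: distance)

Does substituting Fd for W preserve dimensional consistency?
Yes

[W] = [L^2 M T^-2] and [Fd] = [L^2 M T^-2]. These match, so the substitution replaces a quantity by one of the same dimensions and the result P = Fd/t has LHS [L^2 M T^-3] vs RHS [L^2 M T^-3] — still consistent.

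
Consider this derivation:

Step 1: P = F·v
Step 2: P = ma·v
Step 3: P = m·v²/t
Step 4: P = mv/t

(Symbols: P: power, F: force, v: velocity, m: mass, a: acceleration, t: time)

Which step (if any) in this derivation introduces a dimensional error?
Step 4

Step 1: P = F·v → LHS [L^2 M T^-3], RHS [L^2 M T^-3] ✓
Step 2: P = ma·v → LHS [L^2 M T^-3], RHS [L^2 M T^-3] ✓
Step 3: P = m·v²/t → LHS [L^2 M T^-3], RHS [L^2 M T^-3] ✓
Step 4: P = mv/t → LHS [L^2 M T^-3], RHS [L M T^-2] ✗

The first dimensional inconsistency appears in step 4: P = mv/t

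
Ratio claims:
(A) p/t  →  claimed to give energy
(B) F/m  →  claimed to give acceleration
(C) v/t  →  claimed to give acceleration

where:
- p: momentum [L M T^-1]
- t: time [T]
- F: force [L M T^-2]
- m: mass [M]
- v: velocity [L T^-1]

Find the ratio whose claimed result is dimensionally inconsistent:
(A) p/t does not give energy

(A) p/t: [L M T^-2] ≠ energy [L^2 M T^-2] ✗
(B) F/m: [L T^-2] = acceleration [L T^-2] ✓
(C) v/t: [L T^-2] = acceleration [L T^-2] ✓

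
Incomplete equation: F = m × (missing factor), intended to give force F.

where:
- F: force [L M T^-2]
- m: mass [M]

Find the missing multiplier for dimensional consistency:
a (acceleration), dimensions [L T^-2]

F has dimensions [L M T^-2] and m has dimensions [M].
The missing factor must have dimensions [L M T^-2] / [M] = [L T^-2], i.e. acceleration (a).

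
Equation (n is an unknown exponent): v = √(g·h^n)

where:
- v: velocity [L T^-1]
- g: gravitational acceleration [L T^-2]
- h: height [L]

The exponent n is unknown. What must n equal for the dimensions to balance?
n = 1

v has dimensions [L T^-1]; h has dimensions [L].
With n = 1: √(g·h^1) has dimensions [L T^-1], matching the LHS ✓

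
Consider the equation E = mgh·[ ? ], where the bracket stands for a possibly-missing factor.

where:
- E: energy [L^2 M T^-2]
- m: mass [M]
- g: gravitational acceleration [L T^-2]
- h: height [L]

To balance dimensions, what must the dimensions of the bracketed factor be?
Nothing is missing — the bracketed factor must be dimensionless.

E has dimensions [L^2 M T^-2] and mgh already has dimensions [L^2 M T^-2], so E = mgh is dimensionally complete.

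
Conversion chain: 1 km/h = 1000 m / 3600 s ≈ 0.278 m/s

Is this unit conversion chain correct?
The chain is correct (no errors).

Correct: 1 km = 1000 m, 1 h = 3600 s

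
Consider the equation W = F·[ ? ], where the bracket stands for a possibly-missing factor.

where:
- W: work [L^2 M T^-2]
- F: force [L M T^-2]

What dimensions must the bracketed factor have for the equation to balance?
[L] — length (e.g. a distance d)

W has dimensions [L^2 M T^-2]; F has dimensions [L M T^-2].
The bracketed factor must supply [L^2 M T^-2] / [L M T^-2] = [L].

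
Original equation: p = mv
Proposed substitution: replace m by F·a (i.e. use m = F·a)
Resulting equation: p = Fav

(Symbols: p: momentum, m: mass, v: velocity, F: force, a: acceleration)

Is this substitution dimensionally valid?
No

[m] = [M] and [F·a] = [L^2 M T^-4]. These differ, so the substitution replaces a quantity by one of different dimensions and the result p = Fav has LHS [L M T^-1] vs RHS [L^3 M T^-5] — inconsistent.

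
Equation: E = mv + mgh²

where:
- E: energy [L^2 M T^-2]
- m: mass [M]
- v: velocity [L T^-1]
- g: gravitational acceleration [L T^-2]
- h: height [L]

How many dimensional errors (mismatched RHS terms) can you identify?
2

LHS E: [L^2 M T^-2]
- mv: [L M T^-1] ✗
- mgh²: [L^3 M T^-2] ✗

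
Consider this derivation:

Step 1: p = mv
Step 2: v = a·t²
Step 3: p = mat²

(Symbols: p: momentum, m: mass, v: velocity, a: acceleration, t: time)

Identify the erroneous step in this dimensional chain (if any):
Step 2

Step 1: p = mv → LHS [L M T^-1], RHS [L M T^-1] ✓
Step 2: v = a·t² → LHS [L T^-1], RHS [L] ✗

The first dimensional inconsistency appears in step 2: v = a·t²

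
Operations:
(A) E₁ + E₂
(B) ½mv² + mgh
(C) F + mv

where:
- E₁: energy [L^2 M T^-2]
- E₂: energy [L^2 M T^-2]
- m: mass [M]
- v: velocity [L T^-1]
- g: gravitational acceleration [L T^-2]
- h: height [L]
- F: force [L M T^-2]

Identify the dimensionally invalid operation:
(C) F + mv

(A) E₁ + E₂: E₁ [L^2 M T^-2] and E₂ [L^2 M T^-2] — same dimensions ✓
(B) ½mv² + mgh: ½mv² [L^2 M T^-2] and mgh [L^2 M T^-2] — same dimensions ✓
(C) F + mv: F [L M T^-2] and mv [L M T^-1] — different dimensions cannot be added/subtracted ✗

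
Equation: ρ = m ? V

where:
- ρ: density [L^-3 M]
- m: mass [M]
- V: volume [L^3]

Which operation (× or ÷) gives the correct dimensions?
division (÷): ρ = m ÷ V

ρ [L^-3 M]; m [M]; V [L^3].
m × V → [L^3 M] ✗
m ÷ V → [L^-3 M] ✓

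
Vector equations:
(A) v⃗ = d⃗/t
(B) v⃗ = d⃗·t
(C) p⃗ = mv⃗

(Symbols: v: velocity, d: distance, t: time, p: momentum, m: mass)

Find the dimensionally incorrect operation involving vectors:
(B) v⃗ = d⃗·t

(A) v⃗ = d⃗/t: LHS [L T^-1], RHS [L T^-1] ✓ — displacement (vector) divided by time (scalar)
(B) v⃗ = d⃗·t: LHS [L T^-1], RHS [L T] ✗ — velocity is displacement per time; should be d⃗/t
(C) p⃗ = mv⃗: LHS [L M T^-1], RHS [L M T^-1] ✓ — mass (scalar) times velocity (vector)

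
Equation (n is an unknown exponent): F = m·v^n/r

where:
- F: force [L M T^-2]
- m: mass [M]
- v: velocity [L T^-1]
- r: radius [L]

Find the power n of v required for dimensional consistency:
n = 2

F has dimensions [L M T^-2]; v has dimensions [L T^-1].
The rest of the RHS has dimensions [L^-1 M], so v^n must supply [L^2 T^-2].
With n = 2: m·v^2/r has dimensions [L M T^-2], matching the LHS ✓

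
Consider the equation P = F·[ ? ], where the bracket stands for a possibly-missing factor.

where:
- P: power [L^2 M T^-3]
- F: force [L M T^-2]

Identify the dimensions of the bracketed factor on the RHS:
[L T^-1] — velocity (e.g. v)

P has dimensions [L^2 M T^-3]; F has dimensions [L M T^-2].
The bracketed factor must supply [L^2 M T^-3] / [L M T^-2] = [L T^-1].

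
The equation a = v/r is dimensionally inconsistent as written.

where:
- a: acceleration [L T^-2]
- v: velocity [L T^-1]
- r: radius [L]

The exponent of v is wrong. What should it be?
The exponent of v should be 2: a = v^2/r

The LHS a has dimensions [L T^-2]; v has dimensions [L T^-1].
As written, the RHS v/r (exponent 1 on v) has dimensions [T^-1], which does not match.
With exponent 2, the RHS v^2/r has dimensions [L T^-2], matching the LHS.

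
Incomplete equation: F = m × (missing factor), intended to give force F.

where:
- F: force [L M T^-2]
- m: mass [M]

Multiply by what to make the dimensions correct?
a (acceleration), dimensions [L T^-2]

F has dimensions [L M T^-2] and m has dimensions [M].
The missing factor must have dimensions [L M T^-2] / [M] = [L T^-2], i.e. acceleration (a).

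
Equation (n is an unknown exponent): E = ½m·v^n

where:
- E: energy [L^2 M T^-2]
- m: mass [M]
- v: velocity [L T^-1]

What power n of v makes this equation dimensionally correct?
n = 2

E has dimensions [L^2 M T^-2]; v has dimensions [L T^-1].
The rest of the RHS has dimensions [M], so v^n must supply [L^2 T^-2].
With n = 2: ½m·v^2 has dimensions [L^2 M T^-2], matching the LHS ✓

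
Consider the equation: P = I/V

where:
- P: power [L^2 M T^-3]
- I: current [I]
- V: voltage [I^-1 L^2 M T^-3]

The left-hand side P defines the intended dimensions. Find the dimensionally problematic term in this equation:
The right-hand side term I/V

P has dimensions [L^2 M T^-3], but I/V has dimensions [I^2 L^-2 M^-1 T^3], so the term I/V is dimensionally wrong for P.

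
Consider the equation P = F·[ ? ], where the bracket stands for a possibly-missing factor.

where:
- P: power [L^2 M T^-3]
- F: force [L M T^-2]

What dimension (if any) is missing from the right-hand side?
[L T^-1] — velocity (e.g. v)

P has dimensions [L^2 M T^-3]; F has dimensions [L M T^-2].
The bracketed factor must supply [L^2 M T^-3] / [L M T^-2] = [L T^-1].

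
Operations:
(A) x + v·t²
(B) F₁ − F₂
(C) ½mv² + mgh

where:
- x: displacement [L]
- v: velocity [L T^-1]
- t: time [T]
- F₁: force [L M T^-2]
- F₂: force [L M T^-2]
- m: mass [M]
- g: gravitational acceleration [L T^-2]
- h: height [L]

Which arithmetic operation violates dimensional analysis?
(A) x + v·t²

(A) x + v·t²: x [L] and v·t² [L T] — different dimensions cannot be added/subtracted ✗
(B) F₁ − F₂: F₁ [L M T^-2] and F₂ [L M T^-2] — same dimensions ✓
(C) ½mv² + mgh: ½mv² [L^2 M T^-2] and mgh [L^2 M T^-2] — same dimensions ✓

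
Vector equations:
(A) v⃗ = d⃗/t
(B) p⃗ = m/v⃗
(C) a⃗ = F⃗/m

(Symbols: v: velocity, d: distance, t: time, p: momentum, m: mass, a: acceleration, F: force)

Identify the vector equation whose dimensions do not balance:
(B) p⃗ = m/v⃗

(A) v⃗ = d⃗/t: LHS [L T^-1], RHS [L T^-1] ✓ — displacement (vector) divided by time (scalar)
(B) p⃗ = m/v⃗: LHS [L M T^-1], RHS [L^-1 M T] ✗ — momentum is mass times velocity; should be mv⃗ (and division by a vector is undefined)
(C) a⃗ = F⃗/m: LHS [L T^-2], RHS [L T^-2] ✓ — force (vector) divided by mass (scalar)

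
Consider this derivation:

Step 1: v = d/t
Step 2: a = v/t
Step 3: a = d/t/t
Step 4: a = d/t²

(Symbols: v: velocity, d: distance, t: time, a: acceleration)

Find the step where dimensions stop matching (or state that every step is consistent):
No step introduces an error — all steps are dimensionally consistent.

Step 1: v = d/t → LHS [L T^-1], RHS [L T^-1] ✓
Step 2: a = v/t → LHS [L T^-2], RHS [L T^-2] ✓
Step 3: a = d/t/t → LHS [L T^-2], RHS [L T^-2] ✓
Step 4: a = d/t² → LHS [L T^-2], RHS [L T^-2] ✓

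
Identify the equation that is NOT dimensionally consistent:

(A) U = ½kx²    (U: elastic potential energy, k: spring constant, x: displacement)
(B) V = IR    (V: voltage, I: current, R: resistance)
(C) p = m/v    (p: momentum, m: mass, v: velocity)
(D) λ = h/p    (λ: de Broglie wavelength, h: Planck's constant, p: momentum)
(C) p = m/v

The equation (C) p = m/v is dimensionally incorrect.

LHS (p): [L M T^-1]
RHS (m/v): [L^-1 M T] ✗

The dimensions do not match. The other three equations balance.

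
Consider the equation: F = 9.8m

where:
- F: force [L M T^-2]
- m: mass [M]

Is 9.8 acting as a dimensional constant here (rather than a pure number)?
Yes

F has dimensions [L M T^-2], while m alone has dimensions [M]. For the equation to balance, the factor 9.8 must carry dimensions [L T^-2] — it is a dimensional constant (a numerical value of a physical quantity with its units suppressed), not a pure number.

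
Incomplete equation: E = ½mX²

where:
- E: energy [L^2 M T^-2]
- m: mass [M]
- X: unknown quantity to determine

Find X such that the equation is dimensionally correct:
X = v (velocity), dimensions [L T^-1]

E has dimensions [L^2 M T^-2]; the rest of the RHS (½m) has dimensions [M].
So X² must have dimensions [L^2 T^-2], i.e. X has dimensions [L T^-1] — X = v (velocity).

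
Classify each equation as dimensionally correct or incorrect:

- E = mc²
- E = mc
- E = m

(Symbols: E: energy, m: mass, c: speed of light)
Dimensionally correct: E = mc²
Dimensionally incorrect: E = mc, E = m
Ordered (correct first, then incorrect): E = mc², E = mc, E = m

- E = mc²: LHS [L^2 M T^-2], RHS [L^2 M T^-2] → correct ✓
- E = mc: LHS [L^2 M T^-2], RHS [L M T^-1] → incorrect ✗
- E = m: LHS [L^2 M T^-2], RHS [M] → incorrect ✗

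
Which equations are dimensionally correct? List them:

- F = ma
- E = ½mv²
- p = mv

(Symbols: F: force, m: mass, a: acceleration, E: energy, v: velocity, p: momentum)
Dimensionally correct: F = ma, E = ½mv², p = mv
Dimensionally incorrect: none
Ordered (correct first, then incorrect): F = ma, E = ½mv², p = mv

- F = ma: LHS [L M T^-2], RHS [L M T^-2] → correct ✓
- E = ½mv²: LHS [L^2 M T^-2], RHS [L^2 M T^-2] → correct ✓
- p = mv: LHS [L M T^-1], RHS [L M T^-1] → correct ✓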